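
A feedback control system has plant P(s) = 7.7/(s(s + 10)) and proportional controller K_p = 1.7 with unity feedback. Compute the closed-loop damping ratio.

ζ = 1.38

The closed-loop denominator is s(s+10) + 1.7·7.7 = s² + 10s + 13.09.
So ω_n² = 13.09 ⇒ ω_n = 3.618 rad/s, and ζ = 10/(2ω_n) = 1.38.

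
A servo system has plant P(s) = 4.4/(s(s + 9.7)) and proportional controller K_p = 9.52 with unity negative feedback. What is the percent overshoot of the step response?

The closed-loop denominator s² + 9.7s + 41.89 gives ω_n = √41.89 = 6.472 and ζ = 9.7/(2ω_n) = 0.7494.
%OS = 100·exp(−πζ/√(1−ζ²)) = 100·exp(−π·0.7494/√0.4384) = 2.86%.

2.86%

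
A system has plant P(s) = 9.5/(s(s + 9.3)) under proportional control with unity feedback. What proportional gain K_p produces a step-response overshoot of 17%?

From %OS = 100·exp(−πζ/√(1−ζ²)) = 17%, ζ = −ln(0.17)/√(π²+ln²(0.17)) = 0.4913.
Characteristic equation s² + 9.3s + 9.5K_p = 0 gives ζ = 9.3/(2√(9.5K_p)).
Setting ζ = 0.4913: √(9.5K_p) = 9.3/(2·0.4913) = 9.465, so K_p = 89.59/9.5 = 9.43.

K_p = 9.43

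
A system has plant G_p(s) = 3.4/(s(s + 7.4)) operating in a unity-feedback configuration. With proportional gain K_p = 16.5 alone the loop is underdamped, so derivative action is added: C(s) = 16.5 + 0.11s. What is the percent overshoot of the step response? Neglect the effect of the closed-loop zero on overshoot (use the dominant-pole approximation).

14.8%

Forward path: (16.5 + 0.11s)·3.4/(s(s+7.4)). The closed-loop characteristic equation is s² + (7.4 + 3.4·0.11)s + 3.4·16.5 = 0.
That is s² + 7.774s + 56.1 = 0, so ω_n = 7.49 rad/s and ζ = 7.774/(2·7.49) = 0.519.
%OS = 100·exp(−πζ/√(1−ζ²)) = 14.8%.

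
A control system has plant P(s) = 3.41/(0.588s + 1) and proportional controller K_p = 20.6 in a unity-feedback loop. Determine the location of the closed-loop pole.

s = -121.2

Closed loop: T(s) = K_p·P/(1+K_p·P) = 70.25/(0.588s + 1 + 70.25), with pole at s = −(1 + 70.25)/0.588 = −121.2.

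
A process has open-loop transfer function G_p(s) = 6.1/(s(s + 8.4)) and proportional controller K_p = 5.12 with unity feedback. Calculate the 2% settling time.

From 1 + K_pG_p(s) = 0: s² + 8.4s + 31.23 = 0 ⇒ ω_n = 5.589, ζ = 0.7515.
2% settling time T_s ≈ 4/(ζω_n) = 4/4.2 = 0.952 s.

T_s ≈ 0.952 s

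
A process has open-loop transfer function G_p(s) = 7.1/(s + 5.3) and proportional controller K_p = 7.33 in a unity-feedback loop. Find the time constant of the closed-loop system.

τ = 0.0174 s

Closed-loop transfer function: T(s) = K_p·G_p(s)/(1 + K_p·G_p(s)) = 52.04/(s + 5.3 + 52.04) = 52.04/(s + 57.34).
Time constant τ = 1/57.34 = 0.0174 s.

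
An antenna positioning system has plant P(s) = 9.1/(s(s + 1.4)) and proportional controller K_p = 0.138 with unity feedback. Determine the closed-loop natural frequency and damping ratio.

1 + K_p·P(s) = 0 gives s² + 1.4s + 1.256 = 0.
Matching s² + 2ζω_n s + ω_n²: ω_n = √1.256 = 1.121 rad/s and 2ζω_n = 1.4, so ζ = 1.4/(2·1.121) = 0.625.

ω_n = 1.12 rad/s, ζ = 0.625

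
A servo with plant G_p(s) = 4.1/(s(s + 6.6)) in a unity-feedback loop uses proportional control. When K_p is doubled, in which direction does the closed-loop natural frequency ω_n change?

ω_n = √(4.1·K_p), which grows with K_p.

increase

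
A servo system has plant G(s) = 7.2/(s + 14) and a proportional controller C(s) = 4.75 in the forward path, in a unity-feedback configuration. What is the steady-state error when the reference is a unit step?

0.29

The loop is type 0. Static position error constant K_pos = C(0)·G(0) = 4.75·0.5143 = 2.443.
Steady-state error to a unit step: e_ss = 1/(1+K_pos) = 1/3.443 = 0.29.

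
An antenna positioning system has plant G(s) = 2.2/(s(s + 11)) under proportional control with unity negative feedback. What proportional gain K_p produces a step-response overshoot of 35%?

From %OS = 100·exp(−πζ/√(1−ζ²)) = 35%, ζ = −ln(0.35)/√(π²+ln²(0.35)) = 0.3169.
Characteristic equation s² + 11s + 2.2K_p = 0 gives ζ = 11/(2√(2.2K_p)).
Setting ζ = 0.3169: √(2.2K_p) = 11/(2·0.3169) = 17.35, so K_p = 301.1/2.2 = 137.

K_p = 137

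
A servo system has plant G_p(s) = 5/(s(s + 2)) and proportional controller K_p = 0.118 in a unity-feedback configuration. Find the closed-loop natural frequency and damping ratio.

ω_n = 0.768 rad/s, ζ = 1.3

1 + K_p·G_p(s) = 0 gives s² + 2s + 0.59 = 0.
So ω_n² = 0.59 ⇒ ω_n = 0.7681 rad/s, and ζ = 2/(2ω_n) = 1.3.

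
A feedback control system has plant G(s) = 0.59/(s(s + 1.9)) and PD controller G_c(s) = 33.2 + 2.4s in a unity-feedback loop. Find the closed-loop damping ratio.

ζ = 0.375

Forward path: (33.2 + 2.4s)·0.59/(s(s+1.9)). The closed-loop characteristic equation is s² + (1.9 + 0.59·2.4)s + 0.59·33.2 = 0.
That is s² + 3.316s + 19.59 = 0, so ω_n = 4.426 rad/s and ζ = 3.316/(2·4.426) = 0.3746.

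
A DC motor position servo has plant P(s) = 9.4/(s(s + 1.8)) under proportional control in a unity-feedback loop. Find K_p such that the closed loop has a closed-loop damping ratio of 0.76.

K_p = 0.149

Closed-loop characteristic equation: s² + 1.8s + K_p·9.4 = 0.
So ω_n = √(9.4K_p) and 2ζω_n = 1.8, giving ζ = 1.8/(2√(9.4K_p)).
Setting ζ = 0.76: √(9.4K_p) = 1.8/(2·0.76) = 1.184, so K_p = 1.402/9.4 = 0.149.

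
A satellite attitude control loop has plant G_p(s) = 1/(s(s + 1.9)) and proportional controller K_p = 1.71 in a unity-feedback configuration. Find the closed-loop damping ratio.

ζ = 0.726

With unity feedback the closed-loop characteristic equation is s² + 1.9s + 1.71·1 = s² + 1.9s + 1.71 = 0.
So ω_n² = 1.71 ⇒ ω_n = 1.308 rad/s, and ζ = 1.9/(2ω_n) = 0.726.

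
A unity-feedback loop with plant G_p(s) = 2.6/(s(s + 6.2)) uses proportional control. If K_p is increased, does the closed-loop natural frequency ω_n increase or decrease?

ω_n = √(2.6·K_p), which grows with K_p.

increase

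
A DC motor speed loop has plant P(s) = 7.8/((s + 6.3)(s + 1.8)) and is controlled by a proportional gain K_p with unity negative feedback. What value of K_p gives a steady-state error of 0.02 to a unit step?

K_p = 71.2

Steady-state error for a unit step on this type-0 loop is 1/(1 + K_p·P(0)).
P(0) = 0.6878. Require 1/(1 + K_p·0.6878) = 0.02, so 1 + 0.6878·K_p = 50.
K_p = (50 − 1)/0.6878 = 71.2.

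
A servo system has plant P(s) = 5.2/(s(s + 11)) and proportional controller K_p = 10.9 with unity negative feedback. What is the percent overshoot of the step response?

Closed-loop characteristic equation: s² + 11s + 56.68 = 0, so ω_n = 7.529 rad/s and ζ = 11/(2·7.529) = 0.7305.
%OS = 100·exp(−πζ/√(1−ζ²)) = 100·exp(−π·0.7305/√0.4663) = 3.47%.

3.47%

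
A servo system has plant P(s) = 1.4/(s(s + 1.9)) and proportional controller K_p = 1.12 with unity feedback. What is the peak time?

From 1 + K_pP(s) = 0: s² + 1.9s + 1.568 = 0 ⇒ ω_n = 1.252, ζ = 0.7587.
Damped frequency ω_d = ω_n√(1−ζ²) = 0.8158 rad/s, so peak time T_p = π/ω_d = 3.85 s.

T_p = 3.85 s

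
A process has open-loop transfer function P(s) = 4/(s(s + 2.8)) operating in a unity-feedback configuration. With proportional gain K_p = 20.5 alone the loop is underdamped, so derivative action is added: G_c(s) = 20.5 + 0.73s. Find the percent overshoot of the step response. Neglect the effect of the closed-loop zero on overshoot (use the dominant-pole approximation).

Forward path: (20.5 + 0.73s)·4/(s(s+2.8)). The closed-loop characteristic equation is s² + (2.8 + 4·0.73)s + 4·20.5 = 0.
That is s² + 5.72s + 82 = 0, so ω_n = 9.055 rad/s and ζ = 5.72/(2·9.055) = 0.3158.
%OS = 100·exp(−πζ/√(1−ζ²)) = 35.1%.

35.1%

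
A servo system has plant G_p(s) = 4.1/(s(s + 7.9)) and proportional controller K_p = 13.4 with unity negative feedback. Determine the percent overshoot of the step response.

The closed-loop denominator s² + 7.9s + 54.94 gives ω_n = √54.94 = 7.412 and ζ = 7.9/(2ω_n) = 0.5329.
%OS = 100·exp(−πζ/√(1−ζ²)) = 100·exp(−π·0.5329/√0.716) = 13.8%.

13.8%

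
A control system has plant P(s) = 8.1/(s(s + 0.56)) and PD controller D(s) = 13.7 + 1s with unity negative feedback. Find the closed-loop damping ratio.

ζ = 0.411

Forward path: (13.7 + 1s)·8.1/(s(s+0.56)). The closed-loop characteristic equation is s² + (0.56 + 8.1·1)s + 8.1·13.7 = 0.
That is s² + 8.66s + 111 = 0, so ω_n = 10.53 rad/s and ζ = 8.66/(2·10.53) = 0.411.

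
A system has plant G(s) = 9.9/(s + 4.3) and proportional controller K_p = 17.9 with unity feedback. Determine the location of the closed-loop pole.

s = -181.5

Closed-loop transfer function: T(s) = K_p·G(s)/(1 + K_p·G(s)) = 177.2/(s + 4.3 + 177.2) = 177.2/(s + 181.5).
The closed-loop pole is at s = −181.5.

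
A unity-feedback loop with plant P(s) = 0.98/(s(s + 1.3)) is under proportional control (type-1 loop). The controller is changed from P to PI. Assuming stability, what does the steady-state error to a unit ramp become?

The integrator raises the loop to type 2, so K_v → ∞ and e_ss to a ramp is zero.

0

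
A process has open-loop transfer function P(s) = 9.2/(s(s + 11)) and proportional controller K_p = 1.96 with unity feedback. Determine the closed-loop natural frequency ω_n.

1 + K_p·P(s) = 0 gives s² + 11s + 18.03 = 0.
Matching s² + 2ζω_n s + ω_n²: ω_n = √18.03 = 4.246 rad/s and 2ζω_n = 11, so ζ = 11/(2·4.246) = 1.3.

ω_n = 4.25 rad/s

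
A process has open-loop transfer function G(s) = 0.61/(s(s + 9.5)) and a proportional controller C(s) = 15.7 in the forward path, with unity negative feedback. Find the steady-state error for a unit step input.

The open loop C(s)G(s) has a pole at the origin (type 1), so the static position error constant is infinite and e_ss = 1/(1+∞) = 0.

0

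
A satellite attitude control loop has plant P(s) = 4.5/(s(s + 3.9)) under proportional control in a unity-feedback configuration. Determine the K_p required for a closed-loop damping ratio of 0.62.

K_p = 2.2

Closed-loop characteristic equation: s² + 3.9s + K_p·4.5 = 0.
So ω_n = √(4.5K_p) and 2ζω_n = 3.9, giving ζ = 3.9/(2√(4.5K_p)).
Setting ζ = 0.62: √(4.5K_p) = 3.9/(2·0.62) = 3.145, so K_p = 9.892/4.5 = 2.2.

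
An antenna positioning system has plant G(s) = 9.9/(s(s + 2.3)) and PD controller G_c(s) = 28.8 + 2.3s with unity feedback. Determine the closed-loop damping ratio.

ζ = 0.742

Forward path: (28.8 + 2.3s)·9.9/(s(s+2.3)). The closed-loop characteristic equation is s² + (2.3 + 9.9·2.3)s + 9.9·28.8 = 0.
That is s² + 25.07s + 285.1 = 0, so ω_n = 16.89 rad/s and ζ = 25.07/(2·16.89) = 0.7424.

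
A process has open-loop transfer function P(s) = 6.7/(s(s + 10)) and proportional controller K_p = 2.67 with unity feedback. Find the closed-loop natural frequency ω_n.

1 + K_p·P(s) = 0 gives s² + 10s + 17.89 = 0.
So ω_n² = 17.89 ⇒ ω_n = 4.23 rad/s, and ζ = 10/(2ω_n) = 1.18.

ω_n = 4.23 rad/s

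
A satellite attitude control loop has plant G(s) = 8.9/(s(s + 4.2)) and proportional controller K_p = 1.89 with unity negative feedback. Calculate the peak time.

T_p = 0.892 s

Closed-loop characteristic equation: s² + 4.2s + 16.82 = 0, so ω_n = 4.101 rad/s and ζ = 4.2/(2·4.101) = 0.512.
Damped frequency ω_d = ω_n√(1−ζ²) = 3.523 rad/s, so peak time T_p = π/ω_d = 0.892 s.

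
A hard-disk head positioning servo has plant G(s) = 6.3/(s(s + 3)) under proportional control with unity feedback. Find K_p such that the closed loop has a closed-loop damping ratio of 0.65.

Closed-loop characteristic equation: s² + 3s + K_p·6.3 = 0.
So ω_n = √(6.3K_p) and 2ζω_n = 3, giving ζ = 3/(2√(6.3K_p)).
Setting ζ = 0.65: √(6.3K_p) = 3/(2·0.65) = 2.308, so K_p = 5.325/6.3 = 0.845.

K_p = 0.845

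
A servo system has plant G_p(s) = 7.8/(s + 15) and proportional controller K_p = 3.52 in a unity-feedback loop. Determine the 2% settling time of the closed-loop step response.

T_s ≈ 0.0942 s

Closed-loop transfer function: T(s) = K_p·G_p(s)/(1 + K_p·G_p(s)) = 27.46/(s + 15 + 27.46) = 27.46/(s + 42.46).
Time constant τ = 1/42.46 = 0.02355 s, so the 2% settling time is about 4τ = 0.0942 s.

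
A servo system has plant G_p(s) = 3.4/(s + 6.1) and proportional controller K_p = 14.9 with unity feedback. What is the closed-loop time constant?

Closed-loop transfer function: T(s) = K_p·G_p(s)/(1 + K_p·G_p(s)) = 50.66/(s + 6.1 + 50.66) = 50.66/(s + 56.76).
Time constant τ = 1/56.76 = 0.0176 s.

τ = 0.0176 s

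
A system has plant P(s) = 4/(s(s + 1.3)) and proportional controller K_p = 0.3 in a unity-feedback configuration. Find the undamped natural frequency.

1 + K_p·P(s) = 0 gives s² + 1.3s + 1.2 = 0.
So ω_n² = 1.2 ⇒ ω_n = 1.095 rad/s, and ζ = 1.3/(2ω_n) = 0.593.

ω_n = 1.1 rad/s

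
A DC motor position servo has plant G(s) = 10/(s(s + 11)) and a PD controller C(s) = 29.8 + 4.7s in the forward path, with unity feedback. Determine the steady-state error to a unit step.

The open loop C(s)G(s) has a pole at the origin (type 1), so the static position error constant is infinite and e_ss = 1/(1+∞) = 0.

0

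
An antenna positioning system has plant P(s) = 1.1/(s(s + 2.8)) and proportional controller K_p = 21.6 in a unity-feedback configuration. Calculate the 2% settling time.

T_s ≈ 2.86 s

From 1 + K_pP(s) = 0: s² + 2.8s + 23.76 = 0 ⇒ ω_n = 4.874, ζ = 0.2872.
2% settling time T_s ≈ 4/(ζω_n) = 4/1.4 = 2.86 s.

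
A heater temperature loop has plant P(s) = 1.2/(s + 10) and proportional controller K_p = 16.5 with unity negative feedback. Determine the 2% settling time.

T_s ≈ 0.134 s

Closed-loop transfer function: T(s) = K_p·P(s)/(1 + K_p·P(s)) = 19.8/(s + 10 + 19.8) = 19.8/(s + 29.8).
Time constant τ = 1/29.8 = 0.03356 s, so the 2% settling time is about 4τ = 0.134 s.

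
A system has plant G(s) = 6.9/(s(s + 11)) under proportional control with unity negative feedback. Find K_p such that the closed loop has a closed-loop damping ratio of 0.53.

Closed-loop characteristic equation: s² + 11s + K_p·6.9 = 0.
So ω_n = √(6.9K_p) and 2ζω_n = 11, giving ζ = 11/(2√(6.9K_p)).
Setting ζ = 0.53: √(6.9K_p) = 11/(2·0.53) = 10.38, so K_p = 107.7/6.9 = 15.6.

K_p = 15.6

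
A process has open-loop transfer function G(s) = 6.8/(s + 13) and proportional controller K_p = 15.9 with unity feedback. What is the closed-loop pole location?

Closed-loop transfer function: T(s) = K_p·G(s)/(1 + K_p·G(s)) = 108.1/(s + 13 + 108.1) = 108.1/(s + 121.1).
The closed-loop pole is at s = −121.1.

s = -121.1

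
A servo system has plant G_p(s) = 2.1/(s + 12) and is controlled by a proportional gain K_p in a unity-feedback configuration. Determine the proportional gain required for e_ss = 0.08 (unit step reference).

For a type-0 loop with proportional control, e_ss = 1/(1 + K_p·G_p(0)).
G_p(0) = 0.175. Require 1/(1 + K_p·0.175) = 0.08, so 1 + 0.175·K_p = 12.5.
K_p = (12.5 − 1)/0.175 = 65.7.

K_p = 65.7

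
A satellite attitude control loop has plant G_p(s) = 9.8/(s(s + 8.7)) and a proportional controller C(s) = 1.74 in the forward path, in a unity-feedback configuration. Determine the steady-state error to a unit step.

0

The open loop C(s)G_p(s) has a pole at the origin (type 1), so the static position error constant is infinite and e_ss = 1/(1+∞) = 0.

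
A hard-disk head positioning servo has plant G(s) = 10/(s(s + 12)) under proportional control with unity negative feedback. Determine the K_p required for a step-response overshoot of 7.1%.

From %OS = 100·exp(−πζ/√(1−ζ²)) = 7.1%, ζ = −ln(0.071)/√(π²+ln²(0.071)) = 0.6441.
Characteristic equation s² + 12s + 10K_p = 0 gives ζ = 12/(2√(10K_p)).
Setting ζ = 0.6441: √(10K_p) = 12/(2·0.6441) = 9.316, so K_p = 86.78/10 = 8.68.

K_p = 8.68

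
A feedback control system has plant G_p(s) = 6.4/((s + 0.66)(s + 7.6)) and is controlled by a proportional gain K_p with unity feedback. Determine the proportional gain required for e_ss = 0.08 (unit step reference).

K_p = 9.01

Steady-state error for a unit step on this type-0 loop is 1/(1 + K_p·G_p(0)).
G_p(0) = 1.276. Require 1/(1 + K_p·1.276) = 0.08, so 1 + 1.276·K_p = 12.5.
K_p = (12.5 − 1)/1.276 = 9.01.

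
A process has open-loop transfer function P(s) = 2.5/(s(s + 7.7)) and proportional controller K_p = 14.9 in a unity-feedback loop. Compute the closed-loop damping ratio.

ζ = 0.631

With unity feedback the closed-loop characteristic equation is s² + 7.7s + 14.9·2.5 = s² + 7.7s + 37.25 = 0.
Matching s² + 2ζω_n s + ω_n²: ω_n = √37.25 = 6.103 rad/s and 2ζω_n = 7.7, so ζ = 7.7/(2·6.103) = 0.631.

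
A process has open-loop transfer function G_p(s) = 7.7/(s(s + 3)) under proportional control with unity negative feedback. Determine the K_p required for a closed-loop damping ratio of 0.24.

Closed-loop characteristic equation: s² + 3s + K_p·7.7 = 0.
So ω_n = √(7.7K_p) and 2ζω_n = 3, giving ζ = 3/(2√(7.7K_p)).
Setting ζ = 0.24: √(7.7K_p) = 3/(2·0.24) = 6.25, so K_p = 39.06/7.7 = 5.07.

K_p = 5.07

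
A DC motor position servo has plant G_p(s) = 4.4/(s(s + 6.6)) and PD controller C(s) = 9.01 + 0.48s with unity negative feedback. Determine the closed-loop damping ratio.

Forward path: (9.01 + 0.48s)·4.4/(s(s+6.6)). The closed-loop characteristic equation is s² + (6.6 + 4.4·0.48)s + 4.4·9.01 = 0.
That is s² + 8.712s + 39.64 = 0, so ω_n = 6.296 rad/s and ζ = 8.712/(2·6.296) = 0.6918.

ζ = 0.692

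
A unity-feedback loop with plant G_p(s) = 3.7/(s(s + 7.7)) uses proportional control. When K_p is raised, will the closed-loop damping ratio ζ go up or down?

ζ = 7.7/(2√(3.7K_p)); increasing K_p raises the denominator, so ζ falls.

decrease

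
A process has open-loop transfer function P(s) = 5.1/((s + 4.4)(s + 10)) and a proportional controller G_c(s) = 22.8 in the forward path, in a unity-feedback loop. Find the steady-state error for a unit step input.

0.275

The loop is type 0. Static position error constant K_pos = G_c(0)·P(0) = 22.8·0.1159 = 2.643.
Steady-state error to a unit step: e_ss = 1/(1+K_pos) = 1/3.643 = 0.275.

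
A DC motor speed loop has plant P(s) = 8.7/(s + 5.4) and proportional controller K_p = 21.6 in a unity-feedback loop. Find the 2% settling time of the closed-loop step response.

Closed-loop transfer function: T(s) = K_p·P(s)/(1 + K_p·P(s)) = 187.9/(s + 5.4 + 187.9) = 187.9/(s + 193.3).
Time constant τ = 1/193.3 = 0.005173 s, so the 2% settling time is about 4τ = 0.0207 s.

T_s ≈ 0.0207 s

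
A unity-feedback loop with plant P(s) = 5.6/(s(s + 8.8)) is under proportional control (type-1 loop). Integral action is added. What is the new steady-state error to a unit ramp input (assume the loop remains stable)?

The integrator raises the loop to type 2, so K_v → ∞ and e_ss to a ramp is zero.

0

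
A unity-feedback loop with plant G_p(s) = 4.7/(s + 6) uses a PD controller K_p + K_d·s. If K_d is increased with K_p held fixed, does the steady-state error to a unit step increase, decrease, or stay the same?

At s = 0 the derivative term contributes nothing: C(0) = K_p regardless of K_d, so K_pos = K_p·G_p(0) and e_ss are unchanged.

unchanged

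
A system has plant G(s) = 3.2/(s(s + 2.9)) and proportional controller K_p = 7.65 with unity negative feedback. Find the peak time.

Closed-loop characteristic equation: s² + 2.9s + 24.48 = 0, so ω_n = 4.948 rad/s and ζ = 2.9/(2·4.948) = 0.2931.
Damped frequency ω_d = ω_n√(1−ζ²) = 4.73 rad/s, so peak time T_p = π/ω_d = 0.664 s.

T_p = 0.664 s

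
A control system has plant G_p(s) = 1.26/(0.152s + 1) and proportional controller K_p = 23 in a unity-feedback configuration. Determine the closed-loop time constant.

Closed loop: T(s) = K_p·G_p/(1+K_p·G_p) = 28.98/(0.152s + 1 + 28.98), with pole at s = −(1 + 28.98)/0.152 = −197.2.
Closed-loop time constant τ = 1/197.2 = 0.00507 s.

τ = 0.00507 s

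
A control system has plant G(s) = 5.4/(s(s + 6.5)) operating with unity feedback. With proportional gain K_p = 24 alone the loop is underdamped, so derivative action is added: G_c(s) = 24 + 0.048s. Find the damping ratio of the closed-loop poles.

Forward path: (24 + 0.048s)·5.4/(s(s+6.5)). The closed-loop characteristic equation is s² + (6.5 + 5.4·0.048)s + 5.4·24 = 0.
That is s² + 6.759s + 129.6 = 0, so ω_n = 11.38 rad/s and ζ = 6.759/(2·11.38) = 0.2969.

ζ = 0.297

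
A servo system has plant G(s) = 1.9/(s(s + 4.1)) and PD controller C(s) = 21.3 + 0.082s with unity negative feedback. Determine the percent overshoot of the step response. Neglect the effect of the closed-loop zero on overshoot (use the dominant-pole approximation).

Forward path: (21.3 + 0.082s)·1.9/(s(s+4.1)). The closed-loop characteristic equation is s² + (4.1 + 1.9·0.082)s + 1.9·21.3 = 0.
That is s² + 4.256s + 40.47 = 0, so ω_n = 6.362 rad/s and ζ = 4.256/(2·6.362) = 0.3345.
%OS = 100·exp(−πζ/√(1−ζ²)) = 32.8%.

32.8%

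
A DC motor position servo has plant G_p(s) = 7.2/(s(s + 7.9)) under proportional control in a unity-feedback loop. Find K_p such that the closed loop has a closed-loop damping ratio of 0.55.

K_p = 7.16

Closed-loop characteristic equation: s² + 7.9s + K_p·7.2 = 0.
So ω_n = √(7.2K_p) and 2ζω_n = 7.9, giving ζ = 7.9/(2√(7.2K_p)).
Setting ζ = 0.55: √(7.2K_p) = 7.9/(2·0.55) = 7.182, so K_p = 51.58/7.2 = 7.16.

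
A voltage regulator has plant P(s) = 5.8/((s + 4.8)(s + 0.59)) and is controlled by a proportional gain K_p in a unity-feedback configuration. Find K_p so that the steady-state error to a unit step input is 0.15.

Steady-state error for a unit step on this type-0 loop is 1/(1 + K_p·P(0)).
P(0) = 2.048. Require 1/(1 + K_p·2.048) = 0.15, so 1 + 2.048·K_p = 6.667.
K_p = (6.667 − 1)/2.048 = 2.77.

K_p = 2.77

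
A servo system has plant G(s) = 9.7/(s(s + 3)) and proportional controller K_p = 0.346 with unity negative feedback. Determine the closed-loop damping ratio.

ζ = 0.819

1 + K_p·G(s) = 0 gives s² + 3s + 3.356 = 0.
Matching s² + 2ζω_n s + ω_n²: ω_n = √3.356 = 1.832 rad/s and 2ζω_n = 3, so ζ = 3/(2·1.832) = 0.819.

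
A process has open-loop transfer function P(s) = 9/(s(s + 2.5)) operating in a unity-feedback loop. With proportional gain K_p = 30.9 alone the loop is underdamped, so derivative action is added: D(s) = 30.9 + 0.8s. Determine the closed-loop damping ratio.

Forward path: (30.9 + 0.8s)·9/(s(s+2.5)). The closed-loop characteristic equation is s² + (2.5 + 9·0.8)s + 9·30.9 = 0.
That is s² + 9.7s + 278.1 = 0, so ω_n = 16.68 rad/s and ζ = 9.7/(2·16.68) = 0.2908.

ζ = 0.291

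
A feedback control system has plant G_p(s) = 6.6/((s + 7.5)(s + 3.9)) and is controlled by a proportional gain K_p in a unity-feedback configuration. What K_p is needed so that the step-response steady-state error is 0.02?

Steady-state error for a unit step on this type-0 loop is 1/(1 + K_p·G_p(0)).
G_p(0) = 0.2256. Require 1/(1 + K_p·0.2256) = 0.02, so 1 + 0.2256·K_p = 50.
K_p = (50 − 1)/0.2256 = 217.

K_p = 217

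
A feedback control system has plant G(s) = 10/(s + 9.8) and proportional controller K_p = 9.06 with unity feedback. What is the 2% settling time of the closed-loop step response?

Closed-loop transfer function: T(s) = K_p·G(s)/(1 + K_p·G(s)) = 90.6/(s + 9.8 + 90.6) = 90.6/(s + 100.4).
Time constant τ = 1/100.4 = 0.00996 s, so the 2% settling time is about 4τ = 0.0398 s.

T_s ≈ 0.0398 s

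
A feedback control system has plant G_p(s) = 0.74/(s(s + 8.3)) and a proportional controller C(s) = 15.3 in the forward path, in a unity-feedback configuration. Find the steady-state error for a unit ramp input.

0.733

The loop has one pole at the origin (type 1). Velocity error constant K_v = lim_{s→0} s·C(s)G_p(s) = 15.3·0.74/8.3 = 1.364.
Steady-state error to a unit ramp: e_ss = 1/K_v = 0.733.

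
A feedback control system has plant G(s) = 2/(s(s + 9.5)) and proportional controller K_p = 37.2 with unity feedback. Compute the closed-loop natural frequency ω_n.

ω_n = 8.63 rad/s

With unity feedback the closed-loop characteristic equation is s² + 9.5s + 37.2·2 = s² + 9.5s + 74.4 = 0.
So ω_n² = 74.4 ⇒ ω_n = 8.626 rad/s, and ζ = 9.5/(2ω_n) = 0.551.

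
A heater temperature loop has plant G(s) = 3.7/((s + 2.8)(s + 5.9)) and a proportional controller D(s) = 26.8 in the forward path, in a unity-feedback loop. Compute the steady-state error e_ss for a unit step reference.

0.143

The loop is type 0. Static position error constant K_pos = D(0)·G(0) = 26.8·0.224 = 6.002.
Steady-state error to a unit step: e_ss = 1/(1+K_pos) = 1/7.002 = 0.143.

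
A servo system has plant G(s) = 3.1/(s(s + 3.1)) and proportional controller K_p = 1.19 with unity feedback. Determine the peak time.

T_p = 2.77 s

Closed-loop characteristic equation: s² + 3.1s + 3.689 = 0, so ω_n = 1.921 rad/s and ζ = 3.1/(2·1.921) = 0.807.
Damped frequency ω_d = ω_n√(1−ζ²) = 1.134 rad/s, so peak time T_p = π/ω_d = 2.77 s.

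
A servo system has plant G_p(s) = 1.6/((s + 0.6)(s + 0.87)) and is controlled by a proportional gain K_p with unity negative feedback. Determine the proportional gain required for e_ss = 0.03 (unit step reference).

K_p = 10.5

Steady-state error for a unit step on this type-0 loop is 1/(1 + K_p·G_p(0)).
G_p(0) = 3.065. Require 1/(1 + K_p·3.065) = 0.03, so 1 + 3.065·K_p = 33.33.
K_p = (33.33 − 1)/3.065 = 10.5.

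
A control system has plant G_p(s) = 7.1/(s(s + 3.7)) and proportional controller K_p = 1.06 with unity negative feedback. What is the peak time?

T_p = 1.55 s

From 1 + K_pG_p(s) = 0: s² + 3.7s + 7.526 = 0 ⇒ ω_n = 2.743, ζ = 0.6744.
Damped frequency ω_d = ω_n√(1−ζ²) = 2.026 rad/s, so peak time T_p = π/ω_d = 1.55 s.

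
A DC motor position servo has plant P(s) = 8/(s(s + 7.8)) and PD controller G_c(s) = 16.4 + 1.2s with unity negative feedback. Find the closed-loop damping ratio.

Forward path: (16.4 + 1.2s)·8/(s(s+7.8)). The closed-loop characteristic equation is s² + (7.8 + 8·1.2)s + 8·16.4 = 0.
That is s² + 17.4s + 131.2 = 0, so ω_n = 11.45 rad/s and ζ = 17.4/(2·11.45) = 0.7595.

ζ = 0.76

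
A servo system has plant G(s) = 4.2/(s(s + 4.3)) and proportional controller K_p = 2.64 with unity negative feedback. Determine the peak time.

T_p = 1.24 s

From 1 + K_pG(s) = 0: s² + 4.3s + 11.09 = 0 ⇒ ω_n = 3.33, ζ = 0.6457.
Damped frequency ω_d = ω_n√(1−ζ²) = 2.543 rad/s, so peak time T_p = π/ω_d = 1.24 s.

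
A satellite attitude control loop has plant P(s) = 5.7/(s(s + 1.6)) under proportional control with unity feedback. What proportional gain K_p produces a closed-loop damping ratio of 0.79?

Closed-loop characteristic equation: s² + 1.6s + K_p·5.7 = 0.
So ω_n = √(5.7K_p) and 2ζω_n = 1.6, giving ζ = 1.6/(2√(5.7K_p)).
Setting ζ = 0.79: √(5.7K_p) = 1.6/(2·0.79) = 1.013, so K_p = 1.025/5.7 = 0.18.

K_p = 0.18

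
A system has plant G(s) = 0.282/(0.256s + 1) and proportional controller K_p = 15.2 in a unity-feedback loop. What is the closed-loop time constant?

τ = 0.0484 s

Closed loop: T(s) = K_p·G/(1+K_p·G) = 4.286/(0.256s + 1 + 4.286), with pole at s = −(1 + 4.286)/0.256 = −20.65.
Closed-loop time constant τ = 1/20.65 = 0.0484 s.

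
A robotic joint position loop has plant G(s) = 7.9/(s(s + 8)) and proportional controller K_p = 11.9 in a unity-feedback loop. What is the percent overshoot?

24.1%

Closed-loop characteristic equation: s² + 8s + 94.01 = 0, so ω_n = 9.696 rad/s and ζ = 8/(2·9.696) = 0.4125.
%OS = 100·exp(−πζ/√(1−ζ²)) = 100·exp(−π·0.4125/√0.8298) = 24.1%.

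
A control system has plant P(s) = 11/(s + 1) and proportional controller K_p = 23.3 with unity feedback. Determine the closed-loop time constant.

τ = 0.00389 s

Closed-loop transfer function: T(s) = K_p·P(s)/(1 + K_p·P(s)) = 256.3/(s + 1 + 256.3) = 256.3/(s + 257.3).
Time constant τ = 1/257.3 = 0.00389 s.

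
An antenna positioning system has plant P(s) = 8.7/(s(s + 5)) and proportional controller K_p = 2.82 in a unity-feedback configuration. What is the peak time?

Closed-loop characteristic equation: s² + 5s + 24.53 = 0, so ω_n = 4.953 rad/s and ζ = 5/(2·4.953) = 0.5047.
Damped frequency ω_d = ω_n√(1−ζ²) = 4.276 rad/s, so peak time T_p = π/ω_d = 0.735 s.

T_p = 0.735 s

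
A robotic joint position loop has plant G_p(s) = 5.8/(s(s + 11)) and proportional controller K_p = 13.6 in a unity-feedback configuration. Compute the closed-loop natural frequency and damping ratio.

ω_n = 8.88 rad/s, ζ = 0.619

The closed-loop denominator is s(s+11) + 13.6·5.8 = s² + 11s + 78.88.
So ω_n² = 78.88 ⇒ ω_n = 8.881 rad/s, and ζ = 11/(2ω_n) = 0.619.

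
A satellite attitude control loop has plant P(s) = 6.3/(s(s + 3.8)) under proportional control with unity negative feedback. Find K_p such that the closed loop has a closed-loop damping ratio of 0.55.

K_p = 1.89

Closed-loop characteristic equation: s² + 3.8s + K_p·6.3 = 0.
So ω_n = √(6.3K_p) and 2ζω_n = 3.8, giving ζ = 3.8/(2√(6.3K_p)).
Setting ζ = 0.55: √(6.3K_p) = 3.8/(2·0.55) = 3.455, so K_p = 11.93/6.3 = 1.89.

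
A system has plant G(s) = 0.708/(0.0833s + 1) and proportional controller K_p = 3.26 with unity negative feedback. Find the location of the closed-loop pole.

s = -39.71

Closed loop: T(s) = K_p·G/(1+K_p·G) = 2.308/(0.0833s + 1 + 2.308), with pole at s = −(1 + 2.308)/0.0833 = −39.71.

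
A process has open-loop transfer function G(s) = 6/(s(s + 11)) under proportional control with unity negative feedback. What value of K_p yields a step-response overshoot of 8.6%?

K_p = 13.3

From %OS = 100·exp(−πζ/√(1−ζ²)) = 8.6%, ζ = −ln(0.086)/√(π²+ln²(0.086)) = 0.6155.
Characteristic equation s² + 11s + 6K_p = 0 gives ζ = 11/(2√(6K_p)).
Setting ζ = 0.6155: √(6K_p) = 11/(2·0.6155) = 8.936, so K_p = 79.85/6 = 13.3.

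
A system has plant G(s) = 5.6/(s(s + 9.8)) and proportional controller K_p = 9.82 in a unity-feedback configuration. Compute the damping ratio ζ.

The closed-loop denominator is s(s+9.8) + 9.82·5.6 = s² + 9.8s + 54.99.
So ω_n² = 54.99 ⇒ ω_n = 7.416 rad/s, and ζ = 9.8/(2ω_n) = 0.661.

ζ = 0.661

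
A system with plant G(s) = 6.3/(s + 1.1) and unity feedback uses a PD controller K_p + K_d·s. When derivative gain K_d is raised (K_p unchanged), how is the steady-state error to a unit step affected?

K_d affects only the transient (the s-coefficient); the DC loop gain, and hence e_ss, depends only on K_p.

unchanged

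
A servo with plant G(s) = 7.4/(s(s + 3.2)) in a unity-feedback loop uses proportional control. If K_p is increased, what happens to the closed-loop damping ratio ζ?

decrease

ζ = 3.2/(2√(7.4K_p)); increasing K_p raises the denominator, so ζ falls.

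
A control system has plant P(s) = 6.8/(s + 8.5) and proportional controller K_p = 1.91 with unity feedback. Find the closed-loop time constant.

Closed-loop transfer function: T(s) = K_p·P(s)/(1 + K_p·P(s)) = 12.99/(s + 8.5 + 12.99) = 12.99/(s + 21.49).
Time constant τ = 1/21.49 = 0.0465 s.

τ = 0.0465 s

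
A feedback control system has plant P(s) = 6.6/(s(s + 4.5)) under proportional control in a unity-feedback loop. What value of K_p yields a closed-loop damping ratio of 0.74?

Closed-loop characteristic equation: s² + 4.5s + K_p·6.6 = 0.
So ω_n = √(6.6K_p) and 2ζω_n = 4.5, giving ζ = 4.5/(2√(6.6K_p)).
Setting ζ = 0.74: √(6.6K_p) = 4.5/(2·0.74) = 3.041, so K_p = 9.245/6.6 = 1.4.

K_p = 1.4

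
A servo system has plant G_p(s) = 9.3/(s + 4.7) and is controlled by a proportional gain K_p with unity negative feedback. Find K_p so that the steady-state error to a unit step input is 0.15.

K_p = 2.86

Steady-state error for a unit step on this type-0 loop is 1/(1 + K_p·G_p(0)).
G_p(0) = 1.979. Require 1/(1 + K_p·1.979) = 0.15, so 1 + 1.979·K_p = 6.667.
K_p = (6.667 − 1)/1.979 = 2.86.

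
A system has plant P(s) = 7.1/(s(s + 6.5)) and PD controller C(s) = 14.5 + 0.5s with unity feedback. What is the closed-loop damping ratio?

ζ = 0.495

Forward path: (14.5 + 0.5s)·7.1/(s(s+6.5)). The closed-loop characteristic equation is s² + (6.5 + 7.1·0.5)s + 7.1·14.5 = 0.
That is s² + 10.05s + 102.9 = 0, so ω_n = 10.15 rad/s and ζ = 10.05/(2·10.15) = 0.4952.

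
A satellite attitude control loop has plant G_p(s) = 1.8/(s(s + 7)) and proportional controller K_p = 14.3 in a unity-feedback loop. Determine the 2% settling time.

T_s ≈ 1.14 s

From 1 + K_pG_p(s) = 0: s² + 7s + 25.74 = 0 ⇒ ω_n = 5.073, ζ = 0.6899.
2% settling time T_s ≈ 4/(ζω_n) = 4/3.5 = 1.14 s.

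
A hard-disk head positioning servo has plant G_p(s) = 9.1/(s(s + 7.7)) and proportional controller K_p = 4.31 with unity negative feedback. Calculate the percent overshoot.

From 1 + K_pG_p(s) = 0: s² + 7.7s + 39.22 = 0 ⇒ ω_n = 6.263, ζ = 0.6148.
%OS = 100·exp(−πζ/√(1−ζ²)) = 100·exp(−π·0.6148/√0.6221) = 8.64%.

8.64%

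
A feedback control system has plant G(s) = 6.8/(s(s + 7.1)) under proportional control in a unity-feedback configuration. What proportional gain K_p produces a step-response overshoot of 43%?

From %OS = 100·exp(−πζ/√(1−ζ²)) = 43%, ζ = −ln(0.43)/√(π²+ln²(0.43)) = 0.2594.
Characteristic equation s² + 7.1s + 6.8K_p = 0 gives ζ = 7.1/(2√(6.8K_p)).
Setting ζ = 0.2594: √(6.8K_p) = 7.1/(2·0.2594) = 13.68, so K_p = 187.2/6.8 = 27.5.

K_p = 27.5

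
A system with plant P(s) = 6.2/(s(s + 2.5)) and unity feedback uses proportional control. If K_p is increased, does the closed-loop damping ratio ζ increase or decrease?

ζ = 2.5/(2√(6.2K_p)); increasing K_p raises the denominator, so ζ falls.

decrease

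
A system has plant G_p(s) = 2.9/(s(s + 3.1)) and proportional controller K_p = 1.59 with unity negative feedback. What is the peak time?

T_p = 2.11 s

The closed-loop denominator s² + 3.1s + 4.611 gives ω_n = √4.611 = 2.147 and ζ = 3.1/(2ω_n) = 0.7218.
Damped frequency ω_d = ω_n√(1−ζ²) = 1.486 rad/s, so peak time T_p = π/ω_d = 2.11 s.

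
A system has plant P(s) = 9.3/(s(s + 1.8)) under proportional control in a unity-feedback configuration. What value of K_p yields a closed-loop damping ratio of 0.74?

Closed-loop characteristic equation: s² + 1.8s + K_p·9.3 = 0.
So ω_n = √(9.3K_p) and 2ζω_n = 1.8, giving ζ = 1.8/(2√(9.3K_p)).
Setting ζ = 0.74: √(9.3K_p) = 1.8/(2·0.74) = 1.216, so K_p = 1.479/9.3 = 0.159.

K_p = 0.159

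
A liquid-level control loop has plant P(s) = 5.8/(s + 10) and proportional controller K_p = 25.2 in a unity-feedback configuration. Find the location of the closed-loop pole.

Closed-loop transfer function: T(s) = K_p·P(s)/(1 + K_p·P(s)) = 146.2/(s + 10 + 146.2) = 146.2/(s + 156.2).
The closed-loop pole is at s = −156.2.

s = -156.2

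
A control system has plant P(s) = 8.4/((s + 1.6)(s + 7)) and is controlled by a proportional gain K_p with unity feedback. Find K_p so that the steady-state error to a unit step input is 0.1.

K_p = 12

Steady-state error for a unit step on this type-0 loop is 1/(1 + K_p·P(0)).
P(0) = 0.75. Require 1/(1 + K_p·0.75) = 0.1, so 1 + 0.75·K_p = 10.
K_p = (10 − 1)/0.75 = 12.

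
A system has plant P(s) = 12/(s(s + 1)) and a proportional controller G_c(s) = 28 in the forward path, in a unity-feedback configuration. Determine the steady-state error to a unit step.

The open loop G_c(s)P(s) has a pole at the origin (type 1), so the static position error constant is infinite and e_ss = 1/(1+∞) = 0.

0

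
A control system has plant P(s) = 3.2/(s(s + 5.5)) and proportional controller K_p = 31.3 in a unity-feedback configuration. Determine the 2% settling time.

The closed-loop denominator s² + 5.5s + 100.2 gives ω_n = √100.2 = 10.01 and ζ = 5.5/(2ω_n) = 0.2748.
2% settling time T_s ≈ 4/(ζω_n) = 4/2.75 = 1.45 s.

T_s ≈ 1.45 s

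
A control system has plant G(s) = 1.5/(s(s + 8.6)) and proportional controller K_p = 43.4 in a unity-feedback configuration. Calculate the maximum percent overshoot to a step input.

The closed-loop denominator s² + 8.6s + 65.1 gives ω_n = √65.1 = 8.068 and ζ = 8.6/(2ω_n) = 0.5329.
%OS = 100·exp(−πζ/√(1−ζ²)) = 100·exp(−π·0.5329/√0.716) = 13.8%.

13.8%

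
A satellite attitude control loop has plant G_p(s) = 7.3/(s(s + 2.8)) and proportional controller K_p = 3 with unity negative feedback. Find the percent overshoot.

37.3%

Closed-loop characteristic equation: s² + 2.8s + 21.9 = 0, so ω_n = 4.68 rad/s and ζ = 2.8/(2·4.68) = 0.2992.
%OS = 100·exp(−πζ/√(1−ζ²)) = 100·exp(−π·0.2992/√0.9105) = 37.3%.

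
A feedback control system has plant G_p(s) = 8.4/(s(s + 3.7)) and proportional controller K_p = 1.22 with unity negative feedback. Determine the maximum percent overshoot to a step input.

10.8%

From 1 + K_pG_p(s) = 0: s² + 3.7s + 10.25 = 0 ⇒ ω_n = 3.201, ζ = 0.5779.
%OS = 100·exp(−πζ/√(1−ζ²)) = 100·exp(−π·0.5779/√0.666) = 10.8%.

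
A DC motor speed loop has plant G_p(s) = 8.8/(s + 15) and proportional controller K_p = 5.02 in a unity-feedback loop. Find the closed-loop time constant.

τ = 0.0169 s

Closed-loop transfer function: T(s) = K_p·G_p(s)/(1 + K_p·G_p(s)) = 44.18/(s + 15 + 44.18) = 44.18/(s + 59.18).
Time constant τ = 1/59.18 = 0.0169 s.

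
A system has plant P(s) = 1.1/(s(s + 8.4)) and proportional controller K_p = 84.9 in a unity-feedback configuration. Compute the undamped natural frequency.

ω_n = 9.66 rad/s

The closed-loop denominator is s(s+8.4) + 84.9·1.1 = s² + 8.4s + 93.39.
Matching s² + 2ζω_n s + ω_n²: ω_n = √93.39 = 9.664 rad/s and 2ζω_n = 8.4, so ζ = 8.4/(2·9.664) = 0.435.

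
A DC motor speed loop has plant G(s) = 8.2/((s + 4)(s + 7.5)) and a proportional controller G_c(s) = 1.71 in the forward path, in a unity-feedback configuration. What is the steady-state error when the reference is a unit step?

The loop is type 0. Static position error constant K_pos = G_c(0)·G(0) = 1.71·0.2733 = 0.4674.
Steady-state error to a unit step: e_ss = 1/(1+K_pos) = 1/1.467 = 0.681.

0.681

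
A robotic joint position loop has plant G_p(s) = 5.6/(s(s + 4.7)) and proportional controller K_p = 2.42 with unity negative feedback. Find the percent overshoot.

7.39%

Closed-loop characteristic equation: s² + 4.7s + 13.55 = 0, so ω_n = 3.681 rad/s and ζ = 4.7/(2·3.681) = 0.6384.
%OS = 100·exp(−πζ/√(1−ζ²)) = 100·exp(−π·0.6384/√0.5925) = 7.39%.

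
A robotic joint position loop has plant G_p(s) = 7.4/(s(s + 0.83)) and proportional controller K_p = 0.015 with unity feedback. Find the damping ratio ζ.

The closed-loop denominator is s(s+0.83) + 0.015·7.4 = s² + 0.83s + 0.111.
Matching s² + 2ζω_n s + ω_n²: ω_n = √0.111 = 0.3332 rad/s and 2ζω_n = 0.83, so ζ = 0.83/(2·0.3332) = 1.25.

ζ = 1.25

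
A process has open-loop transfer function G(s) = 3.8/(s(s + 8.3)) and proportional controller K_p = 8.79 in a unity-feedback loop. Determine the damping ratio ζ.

ζ = 0.718

The closed-loop denominator is s(s+8.3) + 8.79·3.8 = s² + 8.3s + 33.4.
Matching s² + 2ζω_n s + ω_n²: ω_n = √33.4 = 5.779 rad/s and 2ζω_n = 8.3, so ζ = 8.3/(2·5.779) = 0.718.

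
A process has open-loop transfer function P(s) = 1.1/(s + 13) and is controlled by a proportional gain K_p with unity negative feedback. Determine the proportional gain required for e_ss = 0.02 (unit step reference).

K_p = 579

For a type-0 loop with proportional control, e_ss = 1/(1 + K_p·P(0)).
P(0) = 0.08462. Require 1/(1 + K_p·0.08462) = 0.02, so 1 + 0.08462·K_p = 50.
K_p = (50 − 1)/0.08462 = 579.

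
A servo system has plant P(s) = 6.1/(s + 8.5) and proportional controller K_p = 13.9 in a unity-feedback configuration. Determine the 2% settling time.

T_s ≈ 0.0429 s

Closed-loop transfer function: T(s) = K_p·P(s)/(1 + K_p·P(s)) = 84.79/(s + 8.5 + 84.79) = 84.79/(s + 93.29).
Time constant τ = 1/93.29 = 0.01072 s, so the 2% settling time is about 4τ = 0.0429 s.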